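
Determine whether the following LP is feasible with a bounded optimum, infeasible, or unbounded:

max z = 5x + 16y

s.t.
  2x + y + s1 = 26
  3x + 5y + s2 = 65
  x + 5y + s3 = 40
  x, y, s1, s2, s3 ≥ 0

Feasible with a bounded optimal solution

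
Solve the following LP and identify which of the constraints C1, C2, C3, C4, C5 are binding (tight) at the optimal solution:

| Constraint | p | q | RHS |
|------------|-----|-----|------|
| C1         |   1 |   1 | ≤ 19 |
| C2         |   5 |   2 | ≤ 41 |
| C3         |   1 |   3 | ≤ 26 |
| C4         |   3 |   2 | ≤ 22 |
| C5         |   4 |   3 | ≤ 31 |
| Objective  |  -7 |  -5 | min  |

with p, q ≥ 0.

At p = 4, q = 5, compute slack b - a·x for each constraint:
  C1: 19 − 9 = 10  (slack)
  C2: 41 − 30 = 11  (slack)
  C3: 26 − 19 = 7  (slack)
  C4: 22 − 22 = 0  (binding)
  C5: 31 − 31 = 0  (binding)

Optimal: p = 4, q = 5
Binding: C4, C5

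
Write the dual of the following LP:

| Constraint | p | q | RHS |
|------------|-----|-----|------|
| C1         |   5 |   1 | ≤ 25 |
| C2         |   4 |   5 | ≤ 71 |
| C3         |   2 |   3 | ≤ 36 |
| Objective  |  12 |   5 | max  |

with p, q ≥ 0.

Primal max cᵀx s.t. Ax ≤ b, x ≥ 0  →  Dual min bᵀy s.t. Aᵀy ≥ c, y ≥ 0.

Minimize: z = 25y1 + 71y2 + 36y3

Subject to:
  5y1 + 4y2 + 2y3 ≥ 12
  y1 + 5y2 + 3y3 ≥ 5
  y1, y2, y3 ≥ 0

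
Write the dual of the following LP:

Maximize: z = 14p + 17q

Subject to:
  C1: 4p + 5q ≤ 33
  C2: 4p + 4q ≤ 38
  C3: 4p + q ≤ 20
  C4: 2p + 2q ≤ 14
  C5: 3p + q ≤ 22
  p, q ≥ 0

Primal max cᵀx s.t. Ax ≤ b, x ≥ 0  →  Dual min bᵀy s.t. Aᵀy ≥ c, y ≥ 0.

Minimize: z = 33y1 + 38y2 + 20y3 + 14y4 + 22y5

Subject to:
  4y1 + 4y2 + 4y3 + 2y4 + 3y5 ≥ 14
  5y1 + 4y2 + y3 + 2y4 + y5 ≥ 17
  y1, y2, y3, y4, y5 ≥ 0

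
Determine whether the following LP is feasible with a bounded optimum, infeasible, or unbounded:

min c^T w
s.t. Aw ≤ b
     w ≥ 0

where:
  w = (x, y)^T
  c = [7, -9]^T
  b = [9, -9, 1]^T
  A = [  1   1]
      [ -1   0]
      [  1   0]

Infeasible (no feasible solution exists)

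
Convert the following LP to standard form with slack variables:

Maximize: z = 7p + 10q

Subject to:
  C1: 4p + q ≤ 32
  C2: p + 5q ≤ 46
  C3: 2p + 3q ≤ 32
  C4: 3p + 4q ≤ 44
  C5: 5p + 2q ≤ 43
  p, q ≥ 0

max z = 7p + 10q

s.t.
  4p + q + s1 = 32
  p + 5q + s2 = 46
  2p + 3q + s3 = 32
  3p + 4q + s4 = 44
  5p + 2q + s5 = 43
  p, q, s1, s2, s3, s4, s5 ≥ 0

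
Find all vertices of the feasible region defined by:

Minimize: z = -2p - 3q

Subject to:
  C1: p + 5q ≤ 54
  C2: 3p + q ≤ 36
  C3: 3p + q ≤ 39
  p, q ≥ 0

(0, 0), (12, 0), (9, 9), (0, 10.8)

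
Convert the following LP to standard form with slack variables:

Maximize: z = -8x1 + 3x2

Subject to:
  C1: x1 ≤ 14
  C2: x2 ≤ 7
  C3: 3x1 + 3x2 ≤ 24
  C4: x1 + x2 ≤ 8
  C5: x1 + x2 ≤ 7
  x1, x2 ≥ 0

max z = -8x1 + 3x2

s.t.
  x1 + s1 = 14
  x2 + s2 = 7
  3x1 + 3x2 + s3 = 24
  x1 + x2 + s4 = 8
  x1 + x2 + s5 = 7
  x1, x2, s1, s2, s3, s4, s5 ≥ 0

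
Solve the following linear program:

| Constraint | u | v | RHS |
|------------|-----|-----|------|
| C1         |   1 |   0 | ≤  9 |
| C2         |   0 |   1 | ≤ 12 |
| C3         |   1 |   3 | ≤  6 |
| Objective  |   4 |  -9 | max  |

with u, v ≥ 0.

Evaluate the objective at each vertex of the feasible region:
  z(0, 0) = 0
  z(6, 0) = 24  ←
  z(0, 2) = -18
The maximum is at u = 6, v = 0.

u = 6, v = 0, z = 24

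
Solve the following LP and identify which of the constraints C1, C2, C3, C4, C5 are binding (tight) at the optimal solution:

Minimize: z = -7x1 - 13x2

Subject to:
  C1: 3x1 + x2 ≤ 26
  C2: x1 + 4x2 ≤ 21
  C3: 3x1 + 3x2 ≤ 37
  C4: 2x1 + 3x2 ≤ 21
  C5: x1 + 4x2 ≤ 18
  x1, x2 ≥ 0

At x1 = 6, x2 = 3, compute slack b - a·x for each constraint:
  C1: 26 − 21 = 5  (slack)
  C2: 21 − 18 = 3  (slack)
  C3: 37 − 27 = 10  (slack)
  C4: 21 − 21 = 0  (binding)
  C5: 18 − 18 = 0  (binding)

Optimal: x1 = 6, x2 = 3
Binding: C4, C5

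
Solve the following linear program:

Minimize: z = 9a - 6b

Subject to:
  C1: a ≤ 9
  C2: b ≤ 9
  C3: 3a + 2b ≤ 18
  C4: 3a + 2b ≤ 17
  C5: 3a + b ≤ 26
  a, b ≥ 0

Evaluate the objective at each vertex of the feasible region:
  z(0, 0) = 0
  z(5.667, 0) = 51
  z(0, 8.5) = -51  ←
The minimum is at a = 0, b = 8.5.

a = 0, b = 8.5, z = -51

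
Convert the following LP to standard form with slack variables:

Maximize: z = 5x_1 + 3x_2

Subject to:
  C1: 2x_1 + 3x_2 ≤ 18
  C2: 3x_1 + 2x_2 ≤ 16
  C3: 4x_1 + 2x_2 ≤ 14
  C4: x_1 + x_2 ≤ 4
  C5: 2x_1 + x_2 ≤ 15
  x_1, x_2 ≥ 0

max z = 5x_1 + 3x_2

s.t.
  2x_1 + 3x_2 + s1 = 18
  3x_1 + 2x_2 + s2 = 16
  4x_1 + 2x_2 + s3 = 14
  x_1 + x_2 + s4 = 4
  2x_1 + x_2 + s5 = 15
  x_1, x_2, s1, s2, s3, s4, s5 ≥ 0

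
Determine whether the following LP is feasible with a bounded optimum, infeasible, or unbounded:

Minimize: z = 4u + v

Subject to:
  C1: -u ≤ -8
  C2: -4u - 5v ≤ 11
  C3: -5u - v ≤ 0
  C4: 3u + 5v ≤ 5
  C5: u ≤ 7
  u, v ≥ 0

Infeasible (no feasible solution exists)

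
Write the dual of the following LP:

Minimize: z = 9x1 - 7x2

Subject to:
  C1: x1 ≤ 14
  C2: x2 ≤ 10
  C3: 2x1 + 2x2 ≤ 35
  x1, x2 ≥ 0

Primal min cᵀx s.t. Ax ≤ b, x ≥ 0  →  Dual max −bᵀy s.t. Aᵀy ≥ −c, y ≥ 0.

Maximize: z = -14y1 - 10y2 - 35y3

Subject to:
  y1 + 2y3 ≥ -9
  y2 + 2y3 ≥ 7
  y1, y2, y3 ≥ 0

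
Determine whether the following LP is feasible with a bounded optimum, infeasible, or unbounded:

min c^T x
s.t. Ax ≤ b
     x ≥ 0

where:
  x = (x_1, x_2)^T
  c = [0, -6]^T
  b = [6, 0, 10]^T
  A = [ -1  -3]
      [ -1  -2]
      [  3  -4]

Unbounded (objective can decrease without bound)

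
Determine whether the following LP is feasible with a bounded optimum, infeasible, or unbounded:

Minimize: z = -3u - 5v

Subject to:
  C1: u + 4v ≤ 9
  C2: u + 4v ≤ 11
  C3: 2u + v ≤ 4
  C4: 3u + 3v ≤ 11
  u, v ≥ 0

Feasible with a bounded optimal solution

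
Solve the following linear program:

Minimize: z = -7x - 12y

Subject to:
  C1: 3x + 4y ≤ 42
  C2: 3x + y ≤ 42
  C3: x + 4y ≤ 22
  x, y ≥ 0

Evaluate the objective at each vertex of the feasible region:
  z(0, 0) = 0
  z(14, 0) = -98
  z(10, 3) = -106  ←
  z(0, 5.5) = -66
The minimum is at x = 10, y = 3.

x = 10, y = 3, z = -106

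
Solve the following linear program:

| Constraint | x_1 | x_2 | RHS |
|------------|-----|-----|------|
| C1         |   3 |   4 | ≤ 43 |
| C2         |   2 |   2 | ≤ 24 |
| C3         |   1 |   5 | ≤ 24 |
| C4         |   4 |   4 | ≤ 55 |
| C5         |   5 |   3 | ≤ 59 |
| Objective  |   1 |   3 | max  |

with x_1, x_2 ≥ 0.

Evaluate the objective at each vertex of the feasible region:
  z(0, 0) = 0
  z(11.8, 0) = 11.8
  z(11.5, 0.5) = 13
  z(9, 3) = 18  ←
  z(0, 4.8) = 14.4
The maximum is at x_1 = 9, x_2 = 3.

x_1 = 9, x_2 = 3, z = 18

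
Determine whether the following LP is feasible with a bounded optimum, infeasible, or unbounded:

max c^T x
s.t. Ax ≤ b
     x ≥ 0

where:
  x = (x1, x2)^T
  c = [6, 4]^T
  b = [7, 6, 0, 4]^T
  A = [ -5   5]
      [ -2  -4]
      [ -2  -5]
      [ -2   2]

Unbounded (objective can increase without bound)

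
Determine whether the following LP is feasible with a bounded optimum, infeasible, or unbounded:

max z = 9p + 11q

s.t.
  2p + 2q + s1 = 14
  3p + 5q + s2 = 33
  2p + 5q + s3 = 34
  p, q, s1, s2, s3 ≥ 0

Feasible with a bounded optimal solution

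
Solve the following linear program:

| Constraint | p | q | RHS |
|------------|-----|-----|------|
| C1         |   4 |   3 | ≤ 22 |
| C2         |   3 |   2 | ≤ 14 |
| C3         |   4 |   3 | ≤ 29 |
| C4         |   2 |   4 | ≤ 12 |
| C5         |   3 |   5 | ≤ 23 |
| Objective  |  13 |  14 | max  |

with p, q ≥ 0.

Evaluate the objective at each vertex of the feasible region:
  z(0, 0) = 0
  z(4.667, 0) = 60.67
  z(4, 1) = 66  ←
  z(0, 3) = 42
The maximum is at p = 4, q = 1.

p = 4, q = 1, z = 66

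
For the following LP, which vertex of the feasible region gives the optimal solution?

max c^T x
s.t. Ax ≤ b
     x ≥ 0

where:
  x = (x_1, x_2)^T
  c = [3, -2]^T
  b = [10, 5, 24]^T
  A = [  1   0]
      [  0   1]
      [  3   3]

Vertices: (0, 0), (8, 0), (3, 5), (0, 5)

Evaluate the objective at each vertex of the feasible region:
  z(0, 0) = 0
  z(8, 0) = 24  ←
  z(3, 5) = -1
  z(0, 5) = -10
The maximum is at x_1 = 8, x_2 = 0.

(8, 0)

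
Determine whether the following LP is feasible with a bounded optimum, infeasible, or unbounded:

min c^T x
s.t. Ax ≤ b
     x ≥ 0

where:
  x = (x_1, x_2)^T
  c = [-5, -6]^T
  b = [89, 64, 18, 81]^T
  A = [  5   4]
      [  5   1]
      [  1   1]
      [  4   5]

Feasible with a bounded optimal solution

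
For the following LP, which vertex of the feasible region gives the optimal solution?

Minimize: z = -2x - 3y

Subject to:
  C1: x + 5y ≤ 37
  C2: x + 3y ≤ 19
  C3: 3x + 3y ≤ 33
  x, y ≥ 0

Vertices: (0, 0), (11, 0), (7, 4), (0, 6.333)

Evaluate the objective at each vertex of the feasible region:
  z(0, 0) = 0
  z(11, 0) = -22
  z(7, 4) = -26  ←
  z(0, 6.333) = -19
The minimum is at x = 7, y = 4.

(7, 4)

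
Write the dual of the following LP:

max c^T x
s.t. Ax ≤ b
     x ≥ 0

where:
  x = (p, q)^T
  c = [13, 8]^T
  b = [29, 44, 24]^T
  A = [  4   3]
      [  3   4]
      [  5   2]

Primal max cᵀx s.t. Ax ≤ b, x ≥ 0  →  Dual min bᵀy s.t. Aᵀy ≥ c, y ≥ 0.

Minimize: z = 29y1 + 44y2 + 24y3

Subject to:
  4y1 + 3y2 + 5y3 ≥ 13
  3y1 + 4y2 + 2y3 ≥ 8
  y1, y2, y3 ≥ 0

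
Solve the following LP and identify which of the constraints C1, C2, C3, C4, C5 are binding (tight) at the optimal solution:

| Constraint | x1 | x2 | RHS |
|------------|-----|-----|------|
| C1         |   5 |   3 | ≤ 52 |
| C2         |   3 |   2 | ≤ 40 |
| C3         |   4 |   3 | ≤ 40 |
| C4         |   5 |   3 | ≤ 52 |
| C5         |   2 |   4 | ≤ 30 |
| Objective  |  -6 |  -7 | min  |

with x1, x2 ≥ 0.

At x1 = 7, x2 = 4, compute slack b - a·x for each constraint:
  C1: 52 − 47 = 5  (slack)
  C2: 40 − 29 = 11  (slack)
  C3: 40 − 40 = 0  (binding)
  C4: 52 − 47 = 5  (slack)
  C5: 30 − 30 = 0  (binding)

Optimal: x1 = 7, x2 = 4
Binding: C3, C5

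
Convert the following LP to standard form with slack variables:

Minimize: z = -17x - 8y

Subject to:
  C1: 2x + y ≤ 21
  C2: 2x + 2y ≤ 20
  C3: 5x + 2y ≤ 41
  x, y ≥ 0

min z = -17x - 8y

s.t.
  2x + y + s1 = 21
  2x + 2y + s2 = 20
  5x + 2y + s3 = 41
  x, y, s1, s2, s3 ≥ 0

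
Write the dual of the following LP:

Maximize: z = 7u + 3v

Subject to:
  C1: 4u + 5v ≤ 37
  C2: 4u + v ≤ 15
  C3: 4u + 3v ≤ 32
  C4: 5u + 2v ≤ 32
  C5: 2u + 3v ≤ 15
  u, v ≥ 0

Primal max cᵀx s.t. Ax ≤ b, x ≥ 0  →  Dual min bᵀy s.t. Aᵀy ≥ c, y ≥ 0.

Minimize: z = 37y1 + 15y2 + 32y3 + 32y4 + 15y5

Subject to:
  4y1 + 4y2 + 4y3 + 5y4 + 2y5 ≥ 7
  5y1 + y2 + 3y3 + 2y4 + 3y5 ≥ 3
  y1, y2, y3, y4, y5 ≥ 0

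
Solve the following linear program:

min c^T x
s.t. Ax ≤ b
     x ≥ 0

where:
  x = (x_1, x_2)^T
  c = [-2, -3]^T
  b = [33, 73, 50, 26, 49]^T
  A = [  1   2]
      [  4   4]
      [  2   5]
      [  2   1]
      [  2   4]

Evaluate the objective at each vertex of the feasible region:
  z(0, 0) = 0
  z(13, 0) = -26
  z(10, 6) = -38  ←
  z(0, 10) = -30
The minimum is at x_1 = 10, x_2 = 6.

x_1 = 10, x_2 = 6, z = -38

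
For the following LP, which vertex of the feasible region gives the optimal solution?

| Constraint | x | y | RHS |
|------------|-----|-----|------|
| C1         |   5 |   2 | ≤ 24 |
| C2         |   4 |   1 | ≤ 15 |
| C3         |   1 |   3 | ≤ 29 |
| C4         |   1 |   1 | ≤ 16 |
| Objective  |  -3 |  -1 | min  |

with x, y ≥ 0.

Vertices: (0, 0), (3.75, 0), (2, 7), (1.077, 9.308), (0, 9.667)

Evaluate the objective at each vertex of the feasible region:
  z(0, 0) = 0
  z(3.75, 0) = -11.25
  z(2, 7) = -13  ←
  z(1.077, 9.308) = -12.54
  z(0, 9.667) = -9.667
The minimum is at x = 2, y = 7.

(2, 7)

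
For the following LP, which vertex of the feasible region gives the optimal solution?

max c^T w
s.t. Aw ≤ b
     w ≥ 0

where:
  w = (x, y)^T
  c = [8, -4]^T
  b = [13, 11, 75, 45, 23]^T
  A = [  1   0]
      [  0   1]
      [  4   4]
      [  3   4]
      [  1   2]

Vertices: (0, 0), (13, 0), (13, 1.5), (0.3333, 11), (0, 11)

Evaluate the objective at each vertex of the feasible region:
  z(0, 0) = 0
  z(13, 0) = 104  ←
  z(13, 1.5) = 98
  z(0.3333, 11) = -41.33
  z(0, 11) = -44
The maximum is at x = 13, y = 0.

(13, 0)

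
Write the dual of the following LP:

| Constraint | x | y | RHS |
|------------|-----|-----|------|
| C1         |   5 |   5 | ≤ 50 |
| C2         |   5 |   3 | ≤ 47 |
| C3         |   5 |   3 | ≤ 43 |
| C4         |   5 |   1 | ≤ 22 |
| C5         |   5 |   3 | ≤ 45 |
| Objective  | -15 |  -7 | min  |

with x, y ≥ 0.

Primal min cᵀx s.t. Ax ≤ b, x ≥ 0  →  Dual max −bᵀy s.t. Aᵀy ≥ −c, y ≥ 0.

Maximize: z = -50y1 - 47y2 - 43y3 - 22y4 - 45y5

Subject to:
  5y1 + 5y2 + 5y3 + 5y4 + 5y5 ≥ 15
  5y1 + 3y2 + 3y3 + y4 + 3y5 ≥ 7
  y1, y2, y3, y4, y5 ≥ 0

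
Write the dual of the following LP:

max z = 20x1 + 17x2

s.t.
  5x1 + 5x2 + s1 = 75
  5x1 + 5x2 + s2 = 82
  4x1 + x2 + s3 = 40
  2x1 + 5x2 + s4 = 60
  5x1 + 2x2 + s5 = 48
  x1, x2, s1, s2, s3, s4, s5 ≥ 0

Primal max cᵀx s.t. Ax ≤ b, x ≥ 0  →  Dual min bᵀy s.t. Aᵀy ≥ c, y ≥ 0.

Minimize: z = 75y1 + 82y2 + 40y3 + 60y4 + 48y5

Subject to:
  5y1 + 5y2 + 4y3 + 2y4 + 5y5 ≥ 20
  5y1 + 5y2 + y3 + 5y4 + 2y5 ≥ 17
  y1, y2, y3, y4, y5 ≥ 0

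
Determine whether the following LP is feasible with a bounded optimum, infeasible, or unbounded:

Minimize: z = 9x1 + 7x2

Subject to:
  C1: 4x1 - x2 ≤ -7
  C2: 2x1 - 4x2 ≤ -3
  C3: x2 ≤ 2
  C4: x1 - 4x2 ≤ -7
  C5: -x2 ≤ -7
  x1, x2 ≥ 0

Infeasible (no feasible solution exists)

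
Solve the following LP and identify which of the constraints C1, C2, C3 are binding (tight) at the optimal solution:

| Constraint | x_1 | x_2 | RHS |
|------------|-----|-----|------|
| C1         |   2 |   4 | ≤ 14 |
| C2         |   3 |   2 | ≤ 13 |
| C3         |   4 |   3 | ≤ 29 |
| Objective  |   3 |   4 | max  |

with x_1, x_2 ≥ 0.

At x_1 = 3, x_2 = 2, compute slack b - a·x for each constraint:
  C1: 14 − 14 = 0  (binding)
  C2: 13 − 13 = 0  (binding)
  C3: 29 − 18 = 11  (slack)

Optimal: x_1 = 3, x_2 = 2
Binding: C1, C2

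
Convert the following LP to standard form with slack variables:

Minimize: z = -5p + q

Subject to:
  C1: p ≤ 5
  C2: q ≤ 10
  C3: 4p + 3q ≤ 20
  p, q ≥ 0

min z = -5p + q

s.t.
  p + s1 = 5
  q + s2 = 10
  4p + 3q + s3 = 20
  p, q, s1, s2, s3 ≥ 0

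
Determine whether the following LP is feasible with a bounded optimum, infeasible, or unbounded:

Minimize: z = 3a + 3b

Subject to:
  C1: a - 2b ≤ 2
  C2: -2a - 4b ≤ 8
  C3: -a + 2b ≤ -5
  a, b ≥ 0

Infeasible (no feasible solution exists)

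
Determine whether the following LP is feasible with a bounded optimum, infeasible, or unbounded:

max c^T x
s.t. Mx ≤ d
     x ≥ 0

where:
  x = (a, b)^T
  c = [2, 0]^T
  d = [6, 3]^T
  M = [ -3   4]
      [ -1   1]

Unbounded (objective can increase without bound)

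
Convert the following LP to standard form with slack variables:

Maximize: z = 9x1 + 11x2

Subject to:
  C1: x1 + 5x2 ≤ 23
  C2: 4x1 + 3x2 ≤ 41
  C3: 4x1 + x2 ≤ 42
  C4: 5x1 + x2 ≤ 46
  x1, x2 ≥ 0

max z = 9x1 + 11x2

s.t.
  x1 + 5x2 + s1 = 23
  4x1 + 3x2 + s2 = 41
  4x1 + x2 + s3 = 42
  5x1 + x2 + s4 = 46
  x1, x2, s1, s2, s3, s4 ≥ 0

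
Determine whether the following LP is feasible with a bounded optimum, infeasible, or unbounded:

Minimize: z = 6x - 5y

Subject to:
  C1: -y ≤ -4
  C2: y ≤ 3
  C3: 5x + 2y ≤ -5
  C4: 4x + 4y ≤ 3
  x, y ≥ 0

Infeasible (no feasible solution exists)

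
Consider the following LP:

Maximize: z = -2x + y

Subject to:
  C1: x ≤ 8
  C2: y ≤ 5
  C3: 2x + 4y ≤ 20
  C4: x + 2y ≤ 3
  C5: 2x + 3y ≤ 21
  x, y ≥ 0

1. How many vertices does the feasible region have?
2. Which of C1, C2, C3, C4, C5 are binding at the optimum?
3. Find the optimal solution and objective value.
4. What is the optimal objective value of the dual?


1. 3
2. C4
3. x = 0, y = 1.5, z = 1.5
4. 1.5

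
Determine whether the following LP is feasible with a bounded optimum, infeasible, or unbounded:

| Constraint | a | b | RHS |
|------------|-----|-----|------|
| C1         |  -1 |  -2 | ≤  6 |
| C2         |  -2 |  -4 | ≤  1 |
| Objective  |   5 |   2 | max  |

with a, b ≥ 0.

Unbounded (objective can increase without bound)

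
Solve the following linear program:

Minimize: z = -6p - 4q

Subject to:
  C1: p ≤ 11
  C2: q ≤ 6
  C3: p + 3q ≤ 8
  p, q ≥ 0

Evaluate the objective at each vertex of the feasible region:
  z(0, 0) = 0
  z(8, 0) = -48  ←
  z(0, 2.667) = -10.67
The minimum is at p = 8, q = 0.

p = 8, q = 0, z = -48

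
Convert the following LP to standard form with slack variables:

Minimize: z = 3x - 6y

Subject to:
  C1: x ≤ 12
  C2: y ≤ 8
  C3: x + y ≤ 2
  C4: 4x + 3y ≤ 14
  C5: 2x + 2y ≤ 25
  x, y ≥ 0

min z = 3x - 6y

s.t.
  x + s1 = 12
  y + s2 = 8
  x + y + s3 = 2
  4x + 3y + s4 = 14
  2x + 2y + s5 = 25
  x, y, s1, s2, s3, s4, s5 ≥ 0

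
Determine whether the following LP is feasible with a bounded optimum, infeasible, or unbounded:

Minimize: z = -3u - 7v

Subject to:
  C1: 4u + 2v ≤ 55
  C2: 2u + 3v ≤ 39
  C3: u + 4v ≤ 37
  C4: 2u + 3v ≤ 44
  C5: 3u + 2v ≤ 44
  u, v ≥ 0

Feasible with a bounded optimal solution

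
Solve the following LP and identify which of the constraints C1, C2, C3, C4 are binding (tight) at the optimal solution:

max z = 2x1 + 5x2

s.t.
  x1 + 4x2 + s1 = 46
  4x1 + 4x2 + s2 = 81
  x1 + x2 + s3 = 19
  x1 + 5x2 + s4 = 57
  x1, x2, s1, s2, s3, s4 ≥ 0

At x1 = 10, x2 = 9, compute slack b - a·x for each constraint:
  C1: 46 − 46 = 0  (binding)
  C2: 81 − 76 = 5  (slack)
  C3: 19 − 19 = 0  (binding)
  C4: 57 − 55 = 2  (slack)

Optimal: x1 = 10, x2 = 9
Binding: C1, C3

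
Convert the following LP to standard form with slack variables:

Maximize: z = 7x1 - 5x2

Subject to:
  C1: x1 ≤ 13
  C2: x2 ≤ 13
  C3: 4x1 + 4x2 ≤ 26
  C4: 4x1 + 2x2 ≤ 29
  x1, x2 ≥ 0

max z = 7x1 - 5x2

s.t.
  x1 + s1 = 13
  x2 + s2 = 13
  4x1 + 4x2 + s3 = 26
  4x1 + 2x2 + s4 = 29
  x1, x2, s1, s2, s3, s4 ≥ 0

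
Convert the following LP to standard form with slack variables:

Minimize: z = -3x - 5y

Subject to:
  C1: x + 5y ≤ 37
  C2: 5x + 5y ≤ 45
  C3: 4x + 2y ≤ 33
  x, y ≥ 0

min z = -3x - 5y

s.t.
  x + 5y + s1 = 37
  5x + 5y + s2 = 45
  4x + 2y + s3 = 33
  x, y, s1, s2, s3 ≥ 0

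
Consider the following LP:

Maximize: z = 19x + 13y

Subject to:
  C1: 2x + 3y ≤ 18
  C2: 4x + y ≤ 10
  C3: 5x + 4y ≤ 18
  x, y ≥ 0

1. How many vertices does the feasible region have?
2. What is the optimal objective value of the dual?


1. 4
2. 64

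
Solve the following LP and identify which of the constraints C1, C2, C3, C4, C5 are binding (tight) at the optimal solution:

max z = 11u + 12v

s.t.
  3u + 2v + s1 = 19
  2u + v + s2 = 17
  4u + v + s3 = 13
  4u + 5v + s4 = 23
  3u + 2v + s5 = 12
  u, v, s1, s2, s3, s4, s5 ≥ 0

At u = 2, v = 3, compute slack b - a·x for each constraint:
  C1: 19 − 12 = 7  (slack)
  C2: 17 − 7 = 10  (slack)
  C3: 13 − 11 = 2  (slack)
  C4: 23 − 23 = 0  (binding)
  C5: 12 − 12 = 0  (binding)

Optimal: u = 2, v = 3
Binding: C4, C5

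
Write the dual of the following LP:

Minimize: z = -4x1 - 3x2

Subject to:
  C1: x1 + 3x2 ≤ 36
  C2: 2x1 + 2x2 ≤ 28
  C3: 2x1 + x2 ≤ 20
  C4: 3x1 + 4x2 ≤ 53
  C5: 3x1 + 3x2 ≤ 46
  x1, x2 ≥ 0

Primal min cᵀx s.t. Ax ≤ b, x ≥ 0  →  Dual max −bᵀy s.t. Aᵀy ≥ −c, y ≥ 0.

Maximize: z = -36y1 - 28y2 - 20y3 - 53y4 - 46y5

Subject to:
  y1 + 2y2 + 2y3 + 3y4 + 3y5 ≥ 4
  3y1 + 2y2 + y3 + 4y4 + 3y5 ≥ 3
  y1, y2, y3, y4, y5 ≥ 0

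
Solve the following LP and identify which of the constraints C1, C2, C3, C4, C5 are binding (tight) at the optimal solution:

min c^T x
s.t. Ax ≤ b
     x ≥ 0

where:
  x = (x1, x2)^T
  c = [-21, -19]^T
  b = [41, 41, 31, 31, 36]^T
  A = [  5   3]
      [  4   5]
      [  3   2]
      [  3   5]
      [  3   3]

At x1 = 7, x2 = 2, compute slack b - a·x for each constraint:
  C1: 41 − 41 = 0  (binding)
  C2: 41 − 38 = 3  (slack)
  C3: 31 − 25 = 6  (slack)
  C4: 31 − 31 = 0  (binding)
  C5: 36 − 27 = 9  (slack)

Optimal: x1 = 7, x2 = 2
Binding: C1, C4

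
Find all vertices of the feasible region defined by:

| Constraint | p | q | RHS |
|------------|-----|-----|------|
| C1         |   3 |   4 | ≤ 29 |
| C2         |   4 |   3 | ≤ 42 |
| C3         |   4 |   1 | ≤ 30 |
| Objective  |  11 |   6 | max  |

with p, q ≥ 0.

(0, 0), (7.5, 0), (7, 2), (0, 7.25)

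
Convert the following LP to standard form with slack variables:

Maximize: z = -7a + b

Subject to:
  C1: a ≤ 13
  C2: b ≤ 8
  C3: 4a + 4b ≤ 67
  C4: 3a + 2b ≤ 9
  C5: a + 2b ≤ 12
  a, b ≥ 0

max z = -7a + b

s.t.
  a + s1 = 13
  b + s2 = 8
  4a + 4b + s3 = 67
  3a + 2b + s4 = 9
  a + 2b + s5 = 12
  a, b, s1, s2, s3, s4, s5 ≥ 0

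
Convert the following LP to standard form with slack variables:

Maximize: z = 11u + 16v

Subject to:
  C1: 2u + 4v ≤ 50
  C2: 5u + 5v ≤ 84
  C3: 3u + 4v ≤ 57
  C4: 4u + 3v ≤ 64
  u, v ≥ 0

max z = 11u + 16v

s.t.
  2u + 4v + s1 = 50
  5u + 5v + s2 = 84
  3u + 4v + s3 = 57
  4u + 3v + s4 = 64
  u, v, s1, s2, s3, s4 ≥ 0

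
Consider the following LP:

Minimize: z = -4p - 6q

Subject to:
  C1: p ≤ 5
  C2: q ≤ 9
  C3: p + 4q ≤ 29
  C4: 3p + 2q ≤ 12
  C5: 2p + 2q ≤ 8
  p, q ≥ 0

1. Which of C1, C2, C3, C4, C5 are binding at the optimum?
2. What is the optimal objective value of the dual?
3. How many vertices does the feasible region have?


1. C5
2. -24
3. 3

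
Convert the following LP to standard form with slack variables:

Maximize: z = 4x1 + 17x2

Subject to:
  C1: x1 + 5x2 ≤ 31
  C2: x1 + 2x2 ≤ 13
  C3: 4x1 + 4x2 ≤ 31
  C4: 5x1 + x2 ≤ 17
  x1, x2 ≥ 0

max z = 4x1 + 17x2

s.t.
  x1 + 5x2 + s1 = 31
  x1 + 2x2 + s2 = 13
  4x1 + 4x2 + s3 = 31
  5x1 + x2 + s4 = 17
  x1, x2, s1, s2, s3, s4 ≥ 0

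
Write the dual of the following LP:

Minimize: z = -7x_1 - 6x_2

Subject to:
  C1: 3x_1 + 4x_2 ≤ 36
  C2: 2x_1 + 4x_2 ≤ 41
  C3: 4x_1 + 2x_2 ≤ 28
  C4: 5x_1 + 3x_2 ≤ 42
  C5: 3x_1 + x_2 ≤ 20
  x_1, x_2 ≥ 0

Primal min cᵀx s.t. Ax ≤ b, x ≥ 0  →  Dual max −bᵀy s.t. Aᵀy ≥ −c, y ≥ 0.

Maximize: z = -36y1 - 41y2 - 28y3 - 42y4 - 20y5

Subject to:
  3y1 + 2y2 + 4y3 + 5y4 + 3y5 ≥ 7
  4y1 + 4y2 + 2y3 + 3y4 + y5 ≥ 6
  y1, y2, y3, y4, y5 ≥ 0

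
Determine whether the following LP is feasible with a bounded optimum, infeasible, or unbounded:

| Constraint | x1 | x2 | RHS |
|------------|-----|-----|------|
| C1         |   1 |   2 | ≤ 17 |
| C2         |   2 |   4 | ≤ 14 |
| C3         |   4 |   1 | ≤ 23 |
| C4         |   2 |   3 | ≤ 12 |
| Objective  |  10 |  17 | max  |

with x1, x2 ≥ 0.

Feasible with a bounded optimal solution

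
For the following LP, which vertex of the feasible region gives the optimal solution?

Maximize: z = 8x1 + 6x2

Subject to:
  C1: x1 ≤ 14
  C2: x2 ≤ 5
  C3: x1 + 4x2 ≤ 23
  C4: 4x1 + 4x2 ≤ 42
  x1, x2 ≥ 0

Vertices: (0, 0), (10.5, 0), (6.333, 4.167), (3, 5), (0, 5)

Evaluate the objective at each vertex of the feasible region:
  z(0, 0) = 0
  z(10.5, 0) = 84  ←
  z(6.333, 4.167) = 75.67
  z(3, 5) = 54
  z(0, 5) = 30
The maximum is at x1 = 10.5, x2 = 0.

(10.5, 0)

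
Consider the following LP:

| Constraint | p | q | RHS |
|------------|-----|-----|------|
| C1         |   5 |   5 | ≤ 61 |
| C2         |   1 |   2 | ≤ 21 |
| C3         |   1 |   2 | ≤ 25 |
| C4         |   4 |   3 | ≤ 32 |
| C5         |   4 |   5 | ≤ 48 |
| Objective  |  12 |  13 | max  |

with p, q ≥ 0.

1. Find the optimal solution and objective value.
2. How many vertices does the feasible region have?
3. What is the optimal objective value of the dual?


1. p = 2, q = 8, z = 128
2. 4
3. 128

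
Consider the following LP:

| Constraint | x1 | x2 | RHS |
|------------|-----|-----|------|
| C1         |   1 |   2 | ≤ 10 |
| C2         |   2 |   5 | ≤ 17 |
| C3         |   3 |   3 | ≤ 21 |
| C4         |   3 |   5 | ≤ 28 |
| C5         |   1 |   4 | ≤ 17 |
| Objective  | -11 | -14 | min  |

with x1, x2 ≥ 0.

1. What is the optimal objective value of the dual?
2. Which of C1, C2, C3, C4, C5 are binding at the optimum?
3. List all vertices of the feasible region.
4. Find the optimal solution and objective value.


1. -80
2. C2, C3
3. (0, 0), (7, 0), (6, 1), (0, 3.4)
4. x1 = 6, x2 = 1, z = -80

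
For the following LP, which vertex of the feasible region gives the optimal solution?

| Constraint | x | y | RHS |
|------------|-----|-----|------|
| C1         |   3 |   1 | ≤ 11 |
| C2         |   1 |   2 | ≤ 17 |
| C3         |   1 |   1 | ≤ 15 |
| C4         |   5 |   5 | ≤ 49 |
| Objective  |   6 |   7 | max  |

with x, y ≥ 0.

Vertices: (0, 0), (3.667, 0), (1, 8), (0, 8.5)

Evaluate the objective at each vertex of the feasible region:
  z(0, 0) = 0
  z(3.667, 0) = 22
  z(1, 8) = 62  ←
  z(0, 8.5) = 59.5
The maximum is at x = 1, y = 8.

(1, 8)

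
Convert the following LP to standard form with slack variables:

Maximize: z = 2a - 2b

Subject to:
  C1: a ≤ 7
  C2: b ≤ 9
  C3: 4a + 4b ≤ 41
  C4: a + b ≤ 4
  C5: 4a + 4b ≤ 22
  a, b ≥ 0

max z = 2a - 2b

s.t.
  a + s1 = 7
  b + s2 = 9
  4a + 4b + s3 = 41
  a + b + s4 = 4
  4a + 4b + s5 = 22
  a, b, s1, s2, s3, s4, s5 ≥ 0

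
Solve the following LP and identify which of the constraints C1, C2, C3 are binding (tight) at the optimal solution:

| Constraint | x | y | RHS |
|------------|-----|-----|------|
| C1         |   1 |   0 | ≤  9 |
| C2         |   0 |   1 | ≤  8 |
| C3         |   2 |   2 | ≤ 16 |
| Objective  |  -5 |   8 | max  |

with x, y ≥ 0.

At x = 0, y = 8, compute slack b - a·x for each constraint:
  C1: 9 − 0 = 9  (slack)
  C2: 8 − 8 = 0  (binding)
  C3: 16 − 16 = 0  (binding)

Optimal: x = 0, y = 8
Binding: C2, C3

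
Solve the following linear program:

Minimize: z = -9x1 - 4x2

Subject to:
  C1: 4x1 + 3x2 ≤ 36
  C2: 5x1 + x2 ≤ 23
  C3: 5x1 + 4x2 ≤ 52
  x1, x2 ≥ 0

Evaluate the objective at each vertex of the feasible region:
  z(0, 0) = 0
  z(4.6, 0) = -41.4
  z(3, 8) = -59  ←
  z(0, 12) = -48
The minimum is at x1 = 3, x2 = 8.

x1 = 3, x2 = 8, z = -59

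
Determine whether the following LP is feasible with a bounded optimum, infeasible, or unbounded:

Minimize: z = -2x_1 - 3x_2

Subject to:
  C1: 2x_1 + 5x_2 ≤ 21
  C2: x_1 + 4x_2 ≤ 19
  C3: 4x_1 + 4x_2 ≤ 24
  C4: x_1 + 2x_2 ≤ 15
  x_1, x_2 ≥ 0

Feasible with a bounded optimal solution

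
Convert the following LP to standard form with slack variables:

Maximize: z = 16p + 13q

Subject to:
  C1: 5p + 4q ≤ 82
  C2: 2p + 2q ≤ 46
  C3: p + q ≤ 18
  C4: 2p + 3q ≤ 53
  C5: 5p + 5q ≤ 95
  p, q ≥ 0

max z = 16p + 13q

s.t.
  5p + 4q + s1 = 82
  2p + 2q + s2 = 46
  p + q + s3 = 18
  2p + 3q + s4 = 53
  5p + 5q + s5 = 95
  p, q, s1, s2, s3, s4, s5 ≥ 0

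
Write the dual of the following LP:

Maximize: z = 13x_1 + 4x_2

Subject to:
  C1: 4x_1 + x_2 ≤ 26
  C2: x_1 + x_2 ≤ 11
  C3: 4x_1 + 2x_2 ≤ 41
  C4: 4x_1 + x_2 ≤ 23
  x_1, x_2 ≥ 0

Primal max cᵀx s.t. Ax ≤ b, x ≥ 0  →  Dual min bᵀy s.t. Aᵀy ≥ c, y ≥ 0.

Minimize: z = 26y1 + 11y2 + 41y3 + 23y4

Subject to:
  4y1 + y2 + 4y3 + 4y4 ≥ 13
  y1 + y2 + 2y3 + y4 ≥ 4
  y1, y2, y3, y4 ≥ 0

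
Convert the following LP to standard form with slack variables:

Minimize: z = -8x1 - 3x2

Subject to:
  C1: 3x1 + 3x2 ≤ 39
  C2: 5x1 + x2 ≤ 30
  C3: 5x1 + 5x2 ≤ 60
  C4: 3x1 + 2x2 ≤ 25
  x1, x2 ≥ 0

min z = -8x1 - 3x2

s.t.
  3x1 + 3x2 + s1 = 39
  5x1 + x2 + s2 = 30
  5x1 + 5x2 + s3 = 60
  3x1 + 2x2 + s4 = 25
  x1, x2, s1, s2, s3, s4 ≥ 0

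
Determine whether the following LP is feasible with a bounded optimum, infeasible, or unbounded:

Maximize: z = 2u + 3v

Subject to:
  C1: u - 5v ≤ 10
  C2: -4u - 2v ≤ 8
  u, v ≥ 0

Unbounded (objective can increase without bound)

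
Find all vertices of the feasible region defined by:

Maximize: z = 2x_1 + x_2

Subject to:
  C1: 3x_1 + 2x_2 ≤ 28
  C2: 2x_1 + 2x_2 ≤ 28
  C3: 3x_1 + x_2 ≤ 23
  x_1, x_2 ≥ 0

(0, 0), (7.667, 0), (6, 5), (0, 14)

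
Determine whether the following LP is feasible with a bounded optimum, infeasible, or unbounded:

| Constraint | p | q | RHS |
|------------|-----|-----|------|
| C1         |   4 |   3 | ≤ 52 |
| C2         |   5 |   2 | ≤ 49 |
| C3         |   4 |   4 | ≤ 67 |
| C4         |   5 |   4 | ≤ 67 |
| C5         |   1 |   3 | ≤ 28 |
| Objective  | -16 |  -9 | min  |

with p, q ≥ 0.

Feasible with a bounded optimal solution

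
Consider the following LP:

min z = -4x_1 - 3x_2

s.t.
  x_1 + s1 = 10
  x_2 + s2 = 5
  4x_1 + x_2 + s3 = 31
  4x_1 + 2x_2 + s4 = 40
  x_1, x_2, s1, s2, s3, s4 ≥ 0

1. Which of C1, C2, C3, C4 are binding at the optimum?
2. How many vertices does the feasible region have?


1. C2, C3
2. 4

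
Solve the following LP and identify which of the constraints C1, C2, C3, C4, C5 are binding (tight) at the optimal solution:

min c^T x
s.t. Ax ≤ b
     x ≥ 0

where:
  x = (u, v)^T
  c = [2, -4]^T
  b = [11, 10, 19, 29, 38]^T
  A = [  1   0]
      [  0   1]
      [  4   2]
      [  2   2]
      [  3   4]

At u = 0, v = 9.5, compute slack b - a·x for each constraint:
  C1: 11 − 0 = 11  (slack)
  C2: 10 − 9.5 = 0.5  (slack)
  C3: 19 − 19 = 0  (binding)
  C4: 29 − 19 = 10  (slack)
  C5: 38 − 38 = 0  (binding)

Optimal: u = 0, v = 9.5
Binding: C3, C5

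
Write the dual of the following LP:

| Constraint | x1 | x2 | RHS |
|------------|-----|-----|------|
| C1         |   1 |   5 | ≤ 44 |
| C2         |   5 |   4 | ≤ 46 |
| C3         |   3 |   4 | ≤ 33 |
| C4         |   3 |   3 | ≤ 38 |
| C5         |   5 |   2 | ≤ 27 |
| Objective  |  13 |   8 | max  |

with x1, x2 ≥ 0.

Primal max cᵀx s.t. Ax ≤ b, x ≥ 0  →  Dual min bᵀy s.t. Aᵀy ≥ c, y ≥ 0.

Minimize: z = 44y1 + 46y2 + 33y3 + 38y4 + 27y5

Subject to:
  y1 + 5y2 + 3y3 + 3y4 + 5y5 ≥ 13
  5y1 + 4y2 + 4y3 + 3y4 + 2y5 ≥ 8
  y1, y2, y3, y4, y5 ≥ 0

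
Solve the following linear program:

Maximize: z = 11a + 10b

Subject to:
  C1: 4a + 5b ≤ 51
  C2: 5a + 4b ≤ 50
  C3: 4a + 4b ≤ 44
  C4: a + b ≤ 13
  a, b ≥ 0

Evaluate the objective at each vertex of the feasible region:
  z(0, 0) = 0
  z(10, 0) = 110
  z(6, 5) = 116  ←
  z(4, 7) = 114
  z(0, 10.2) = 102
The maximum is at a = 6, b = 5.

a = 6, b = 5, z = 116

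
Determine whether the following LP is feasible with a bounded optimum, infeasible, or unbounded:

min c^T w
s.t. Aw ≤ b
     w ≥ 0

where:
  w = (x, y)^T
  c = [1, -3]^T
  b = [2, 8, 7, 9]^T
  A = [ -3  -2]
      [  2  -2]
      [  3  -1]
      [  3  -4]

Unbounded (objective can decrease without bound)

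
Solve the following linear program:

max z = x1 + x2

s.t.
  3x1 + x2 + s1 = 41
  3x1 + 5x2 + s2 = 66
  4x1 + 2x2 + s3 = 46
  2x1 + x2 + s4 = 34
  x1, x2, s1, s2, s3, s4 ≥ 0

Evaluate the objective at each vertex of the feasible region:
  z(0, 0) = 0
  z(11.5, 0) = 11.5
  z(7, 9) = 16  ←
  z(0, 13.2) = 13.2
The maximum is at x1 = 7, x2 = 9.

x1 = 7, x2 = 9, z = 16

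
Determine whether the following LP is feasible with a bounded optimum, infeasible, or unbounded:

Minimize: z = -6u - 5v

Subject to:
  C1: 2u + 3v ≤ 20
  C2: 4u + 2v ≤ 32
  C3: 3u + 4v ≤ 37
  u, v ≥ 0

Feasible with a bounded optimal solution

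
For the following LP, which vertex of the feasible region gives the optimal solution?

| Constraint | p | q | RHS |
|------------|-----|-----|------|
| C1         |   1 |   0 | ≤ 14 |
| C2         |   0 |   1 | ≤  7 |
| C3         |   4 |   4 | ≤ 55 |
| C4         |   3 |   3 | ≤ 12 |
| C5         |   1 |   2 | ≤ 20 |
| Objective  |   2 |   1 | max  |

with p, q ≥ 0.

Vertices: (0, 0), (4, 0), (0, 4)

Evaluate the objective at each vertex of the feasible region:
  z(0, 0) = 0
  z(4, 0) = 8  ←
  z(0, 4) = 4
The maximum is at p = 4, q = 0.

(4, 0)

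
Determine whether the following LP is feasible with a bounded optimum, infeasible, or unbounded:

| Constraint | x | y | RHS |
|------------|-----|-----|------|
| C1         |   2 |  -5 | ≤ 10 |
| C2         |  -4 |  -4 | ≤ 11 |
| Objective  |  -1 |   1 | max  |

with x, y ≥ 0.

Unbounded (objective can increase without bound)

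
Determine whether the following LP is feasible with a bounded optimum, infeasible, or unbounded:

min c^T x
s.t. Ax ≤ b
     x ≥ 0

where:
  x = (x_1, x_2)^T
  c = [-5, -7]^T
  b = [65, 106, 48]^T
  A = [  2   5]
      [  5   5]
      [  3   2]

Feasible with a bounded optimal solution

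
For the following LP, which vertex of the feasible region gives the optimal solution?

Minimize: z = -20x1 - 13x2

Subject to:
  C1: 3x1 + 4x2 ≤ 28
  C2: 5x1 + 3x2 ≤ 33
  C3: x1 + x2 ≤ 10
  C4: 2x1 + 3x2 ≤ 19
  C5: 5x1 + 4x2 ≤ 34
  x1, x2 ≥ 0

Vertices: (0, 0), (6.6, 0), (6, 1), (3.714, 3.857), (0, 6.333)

Evaluate the objective at each vertex of the feasible region:
  z(0, 0) = 0
  z(6.6, 0) = -132
  z(6, 1) = -133  ←
  z(3.714, 3.857) = -124.4
  z(0, 6.333) = -82.33
The minimum is at x1 = 6, x2 = 1.

(6, 1)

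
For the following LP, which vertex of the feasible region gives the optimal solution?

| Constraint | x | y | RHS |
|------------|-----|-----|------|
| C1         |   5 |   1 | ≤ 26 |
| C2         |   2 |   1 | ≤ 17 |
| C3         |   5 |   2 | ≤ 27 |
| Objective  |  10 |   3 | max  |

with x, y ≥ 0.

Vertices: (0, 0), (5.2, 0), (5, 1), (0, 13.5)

Evaluate the objective at each vertex of the feasible region:
  z(0, 0) = 0
  z(5.2, 0) = 52
  z(5, 1) = 53  ←
  z(0, 13.5) = 40.5
The maximum is at x = 5, y = 1.

(5, 1)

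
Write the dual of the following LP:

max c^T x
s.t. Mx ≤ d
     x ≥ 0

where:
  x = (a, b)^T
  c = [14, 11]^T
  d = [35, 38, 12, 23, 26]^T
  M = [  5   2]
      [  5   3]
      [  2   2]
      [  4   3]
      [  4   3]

Primal max cᵀx s.t. Ax ≤ b, x ≥ 0  →  Dual min bᵀy s.t. Aᵀy ≥ c, y ≥ 0.

Minimize: z = 35y1 + 38y2 + 12y3 + 23y4 + 26y5

Subject to:
  5y1 + 5y2 + 2y3 + 4y4 + 4y5 ≥ 14
  2y1 + 3y2 + 2y3 + 3y4 + 3y5 ≥ 11
  y1, y2, y3, y4, y5 ≥ 0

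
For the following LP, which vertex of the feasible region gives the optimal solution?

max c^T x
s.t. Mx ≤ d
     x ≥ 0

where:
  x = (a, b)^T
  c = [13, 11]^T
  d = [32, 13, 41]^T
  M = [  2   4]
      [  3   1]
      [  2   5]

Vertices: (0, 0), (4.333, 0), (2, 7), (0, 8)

Evaluate the objective at each vertex of the feasible region:
  z(0, 0) = 0
  z(4.333, 0) = 56.33
  z(2, 7) = 103  ←
  z(0, 8) = 88
The maximum is at a = 2, b = 7.

(2, 7)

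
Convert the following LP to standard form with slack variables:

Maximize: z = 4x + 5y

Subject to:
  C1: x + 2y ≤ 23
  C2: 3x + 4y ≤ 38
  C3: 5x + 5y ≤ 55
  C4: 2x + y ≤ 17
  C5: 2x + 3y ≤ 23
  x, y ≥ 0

max z = 4x + 5y

s.t.
  x + 2y + s1 = 23
  3x + 4y + s2 = 38
  5x + 5y + s3 = 55
  2x + y + s4 = 17
  2x + 3y + s5 = 23
  x, y, s1, s2, s3, s4, s5 ≥ 0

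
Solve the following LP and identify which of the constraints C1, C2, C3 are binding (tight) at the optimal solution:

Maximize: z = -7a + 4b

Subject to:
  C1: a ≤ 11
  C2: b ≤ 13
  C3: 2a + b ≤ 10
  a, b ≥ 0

At a = 0, b = 10, compute slack b - a·x for each constraint:
  C1: 11 − 0 = 11  (slack)
  C2: 13 − 10 = 3  (slack)
  C3: 10 − 10 = 0  (binding)

Optimal: a = 0, b = 10
Binding: C3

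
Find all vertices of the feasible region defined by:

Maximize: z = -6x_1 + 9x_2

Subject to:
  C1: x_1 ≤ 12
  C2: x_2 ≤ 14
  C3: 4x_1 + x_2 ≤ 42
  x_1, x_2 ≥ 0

(0, 0), (10.5, 0), (7, 14), (0, 14)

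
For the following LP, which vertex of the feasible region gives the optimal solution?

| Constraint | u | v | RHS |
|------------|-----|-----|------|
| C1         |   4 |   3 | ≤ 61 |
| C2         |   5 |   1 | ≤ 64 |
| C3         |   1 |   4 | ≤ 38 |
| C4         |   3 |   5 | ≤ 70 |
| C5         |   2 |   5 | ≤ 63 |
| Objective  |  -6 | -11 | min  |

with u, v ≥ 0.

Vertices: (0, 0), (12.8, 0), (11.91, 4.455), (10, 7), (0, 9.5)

Evaluate the objective at each vertex of the feasible region:
  z(0, 0) = 0
  z(12.8, 0) = -76.8
  z(11.91, 4.455) = -120.5
  z(10, 7) = -137  ←
  z(0, 9.5) = -104.5
The minimum is at u = 10, v = 7.

(10, 7)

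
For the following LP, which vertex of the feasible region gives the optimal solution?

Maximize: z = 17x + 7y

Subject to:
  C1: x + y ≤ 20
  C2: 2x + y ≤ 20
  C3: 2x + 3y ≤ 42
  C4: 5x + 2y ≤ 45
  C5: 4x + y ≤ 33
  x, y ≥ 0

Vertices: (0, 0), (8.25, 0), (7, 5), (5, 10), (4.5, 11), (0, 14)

Evaluate the objective at each vertex of the feasible region:
  z(0, 0) = 0
  z(8.25, 0) = 140.2
  z(7, 5) = 154
  z(5, 10) = 155  ←
  z(4.5, 11) = 153.5
  z(0, 14) = 98
The maximum is at x = 5, y = 10.

(5, 10)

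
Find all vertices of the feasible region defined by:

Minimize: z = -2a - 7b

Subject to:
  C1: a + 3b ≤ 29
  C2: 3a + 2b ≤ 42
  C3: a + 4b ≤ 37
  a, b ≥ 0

(0, 0), (14, 0), (9.714, 6.429), (5, 8), (0, 9.25)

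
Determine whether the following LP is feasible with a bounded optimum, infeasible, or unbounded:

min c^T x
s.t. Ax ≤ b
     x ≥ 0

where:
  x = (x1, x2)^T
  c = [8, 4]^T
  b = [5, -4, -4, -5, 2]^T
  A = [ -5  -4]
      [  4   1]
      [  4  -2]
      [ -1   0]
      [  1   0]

Infeasible (no feasible solution exists)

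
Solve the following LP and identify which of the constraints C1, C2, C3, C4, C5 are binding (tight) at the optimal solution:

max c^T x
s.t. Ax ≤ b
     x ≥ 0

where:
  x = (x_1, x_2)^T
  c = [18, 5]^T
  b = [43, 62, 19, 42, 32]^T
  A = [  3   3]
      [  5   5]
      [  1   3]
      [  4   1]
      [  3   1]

At x_1 = 10, x_2 = 2, compute slack b - a·x for each constraint:
  C1: 43 − 36 = 7  (slack)
  C2: 62 − 60 = 2  (slack)
  C3: 19 − 16 = 3  (slack)
  C4: 42 − 42 = 0  (binding)
  C5: 32 − 32 = 0  (binding)

Optimal: x_1 = 10, x_2 = 2
Binding: C4, C5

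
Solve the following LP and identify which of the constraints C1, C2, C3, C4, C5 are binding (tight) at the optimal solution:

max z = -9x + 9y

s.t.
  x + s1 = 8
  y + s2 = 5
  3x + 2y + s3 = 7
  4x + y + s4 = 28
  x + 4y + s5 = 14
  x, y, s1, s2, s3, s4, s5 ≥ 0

At x = 0, y = 3.5, compute slack b - a·x for each constraint:
  C1: 8 − 0 = 8  (slack)
  C2: 5 − 3.5 = 1.5  (slack)
  C3: 7 − 7 = 0  (binding)
  C4: 28 − 3.5 = 24.5  (slack)
  C5: 14 − 14 = 0  (binding)

Optimal: x = 0, y = 3.5
Binding: C3, C5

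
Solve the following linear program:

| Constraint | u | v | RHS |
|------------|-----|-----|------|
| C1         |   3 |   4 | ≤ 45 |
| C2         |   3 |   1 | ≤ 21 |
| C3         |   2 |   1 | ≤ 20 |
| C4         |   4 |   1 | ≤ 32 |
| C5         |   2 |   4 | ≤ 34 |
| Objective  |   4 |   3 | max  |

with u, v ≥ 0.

Evaluate the objective at each vertex of the feasible region:
  z(0, 0) = 0
  z(7, 0) = 28
  z(5, 6) = 38  ←
  z(0, 8.5) = 25.5
The maximum is at u = 5, v = 6.

u = 5, v = 6, z = 38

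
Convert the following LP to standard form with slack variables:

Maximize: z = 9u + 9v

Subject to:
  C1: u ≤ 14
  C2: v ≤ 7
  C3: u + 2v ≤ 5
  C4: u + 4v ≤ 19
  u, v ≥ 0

max z = 9u + 9v

s.t.
  u + s1 = 14
  v + s2 = 7
  u + 2v + s3 = 5
  u + 4v + s4 = 19
  u, v, s1, s2, s3, s4 ≥ 0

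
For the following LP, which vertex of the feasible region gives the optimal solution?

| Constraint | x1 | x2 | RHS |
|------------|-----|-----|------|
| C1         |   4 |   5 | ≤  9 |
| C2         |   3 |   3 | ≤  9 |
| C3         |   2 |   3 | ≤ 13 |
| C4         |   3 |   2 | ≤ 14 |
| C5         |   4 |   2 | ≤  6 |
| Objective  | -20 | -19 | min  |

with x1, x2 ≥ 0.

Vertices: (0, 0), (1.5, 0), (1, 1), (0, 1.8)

Evaluate the objective at each vertex of the feasible region:
  z(0, 0) = 0
  z(1.5, 0) = -30
  z(1, 1) = -39  ←
  z(0, 1.8) = -34.2
The minimum is at x1 = 1, x2 = 1.

(1, 1)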